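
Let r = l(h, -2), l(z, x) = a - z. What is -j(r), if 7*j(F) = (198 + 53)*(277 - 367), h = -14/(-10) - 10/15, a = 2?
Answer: 22590/7 ≈ 3227.1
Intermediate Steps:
h = 11/15 (h = -14*(-1/10) - 10*1/15 = 7/5 - 2/3 = 11/15 ≈ 0.73333)
l(z, x) = 2 - z
r = 19/15 (r = 2 - 1*11/15 = 2 - 11/15 = 19/15 ≈ 1.2667)
j(F) = -22590/7 (j(F) = ((198 + 53)*(277 - 367))/7 = (251*(-90))/7 = (1/7)*(-22590) = -22590/7)
-j(r) = -1*(-22590/7) = 22590/7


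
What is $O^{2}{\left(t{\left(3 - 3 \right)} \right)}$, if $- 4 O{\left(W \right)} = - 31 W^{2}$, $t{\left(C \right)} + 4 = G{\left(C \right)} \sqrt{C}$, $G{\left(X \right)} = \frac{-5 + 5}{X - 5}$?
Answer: $15376$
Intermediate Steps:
$G{\left(X \right)} = 0$ ($G{\left(X \right)} = \frac{0}{-5 + X} = 0$)
$t{\left(C \right)} = -4$ ($t{\left(C \right)} = -4 + 0 \sqrt{C} = -4 + 0 = -4$)
$O{\left(W \right)} = \frac{31 W^{2}}{4}$ ($O{\left(W \right)} = - \frac{\left(-31\right) W^{2}}{4} = \frac{31 W^{2}}{4}$)
$O^{2}{\left(t{\left(3 - 3 \right)} \right)} = \left(\frac{31 \left(-4\right)^{2}}{4}\right)^{2} = \left(\frac{31}{4} \cdot 16\right)^{2} = 124^{2} = 15376$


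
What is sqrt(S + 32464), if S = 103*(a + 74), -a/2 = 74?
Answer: sqrt(24842) ≈ 157.61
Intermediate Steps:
a = -148 (a = -2*74 = -148)
S = -7622 (S = 103*(-148 + 74) = 103*(-74) = -7622)
sqrt(S + 32464) = sqrt(-7622 + 32464) = sqrt(24842)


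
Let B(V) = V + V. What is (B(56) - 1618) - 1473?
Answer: -2979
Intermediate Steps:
B(V) = 2*V
(B(56) - 1618) - 1473 = (2*56 - 1618) - 1473 = (112 - 1618) - 1473 = -1506 - 1473 = -2979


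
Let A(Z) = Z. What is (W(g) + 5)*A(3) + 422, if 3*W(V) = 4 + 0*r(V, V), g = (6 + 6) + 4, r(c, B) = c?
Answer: 441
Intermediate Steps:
g = 16 (g = 12 + 4 = 16)
W(V) = 4/3 (W(V) = (4 + 0*V)/3 = (4 + 0)/3 = (⅓)*4 = 4/3)
(W(g) + 5)*A(3) + 422 = (4/3 + 5)*3 + 422 = (19/3)*3 + 422 = 19 + 422 = 441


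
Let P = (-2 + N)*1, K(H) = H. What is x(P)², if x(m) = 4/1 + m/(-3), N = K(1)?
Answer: 169/9 ≈ 18.778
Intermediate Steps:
N = 1
P = -1 (P = (-2 + 1)*1 = -1*1 = -1)
x(m) = 4 - m/3 (x(m) = 4*1 + m*(-⅓) = 4 - m/3)
x(P)² = (4 - ⅓*(-1))² = (4 + ⅓)² = (13/3)² = 169/9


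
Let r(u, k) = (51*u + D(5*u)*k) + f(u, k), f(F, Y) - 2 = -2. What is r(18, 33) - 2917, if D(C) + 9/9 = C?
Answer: 938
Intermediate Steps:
D(C) = -1 + C
f(F, Y) = 0 (f(F, Y) = 2 - 2 = 0)
r(u, k) = 51*u + k*(-1 + 5*u) (r(u, k) = (51*u + (-1 + 5*u)*k) + 0 = (51*u + k*(-1 + 5*u)) + 0 = 51*u + k*(-1 + 5*u))
r(18, 33) - 2917 = (51*18 + 33*(-1 + 5*18)) - 2917 = (918 + 33*(-1 + 90)) - 2917 = (918 + 33*89) - 2917 = (918 + 2937) - 2917 = 3855 - 2917 = 938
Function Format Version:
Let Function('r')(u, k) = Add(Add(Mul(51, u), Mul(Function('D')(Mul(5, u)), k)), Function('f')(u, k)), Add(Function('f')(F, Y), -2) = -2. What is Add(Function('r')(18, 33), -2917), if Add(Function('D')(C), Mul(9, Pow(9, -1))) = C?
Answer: 938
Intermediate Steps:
Function('D')(C) = Add(-1, C)
Function('f')(F, Y) = 0 (Function('f')(F, Y) = Add(2, -2) = 0)
Function('r')(u, k) = Add(Mul(51, u), Mul(k, Add(-1, Mul(5, u)))) (Function('r')(u, k) = Add(Add(Mul(51, u), Mul(Add(-1, Mul(5, u)), k)), 0) = Add(Add(Mul(51, u), Mul(k, Add(-1, Mul(5, u)))), 0) = Add(Mul(51, u), Mul(k, Add(-1, Mul(5, u)))))
Add(Function('r')(18, 33), -2917) = Add(Add(Mul(51, 18), Mul(33, Add(-1, Mul(5, 18)))), -2917) = Add(Add(918, Mul(33, Add(-1, 90))), -2917) = Add(Add(918, Mul(33, 89)), -2917) = Add(Add(918, 2937), -2917) = Add(3855, -2917) = 938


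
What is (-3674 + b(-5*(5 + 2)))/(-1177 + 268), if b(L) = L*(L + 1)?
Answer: 276/101 ≈ 2.7327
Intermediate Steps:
b(L) = L*(1 + L)
(-3674 + b(-5*(5 + 2)))/(-1177 + 268) = (-3674 + (-5*(5 + 2))*(1 - 5*(5 + 2)))/(-1177 + 268) = (-3674 + (-5*7)*(1 - 5*7))/(-909) = (-3674 - 35*(1 - 35))*(-1/909) = (-3674 - 35*(-34))*(-1/909) = (-3674 + 1190)*(-1/909) = -2484*(-1/909) = 276/101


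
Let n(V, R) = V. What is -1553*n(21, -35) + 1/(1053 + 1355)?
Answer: -78532103/2408 ≈ -32613.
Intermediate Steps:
-1553*n(21, -35) + 1/(1053 + 1355) = -1553*21 + 1/(1053 + 1355) = -32613 + 1/2408 = -78532103/2408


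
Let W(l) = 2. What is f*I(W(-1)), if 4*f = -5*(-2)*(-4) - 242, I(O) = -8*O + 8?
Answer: 564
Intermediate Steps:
I(O) = 8 - 8*O
f = -141/2 (f = (-5*(-2)*(-4) - 242)/4 = (10*(-4) - 242)/4 = (-40 - 242)/4 = (1/4)*(-282) = -141/2 ≈ -70.500)
f*I(W(-1)) = -141*(8 - 8*2)/2 = -141*(8 - 16)/2 = -141/2*(-8) = 564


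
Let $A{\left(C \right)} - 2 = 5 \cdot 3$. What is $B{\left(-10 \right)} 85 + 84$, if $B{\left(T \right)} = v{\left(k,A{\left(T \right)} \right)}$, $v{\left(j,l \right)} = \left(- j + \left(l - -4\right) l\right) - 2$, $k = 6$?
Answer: $29749$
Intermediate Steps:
$A{\left(C \right)} = 17$ ($A{\left(C \right)} = 2 + 5 \cdot 3 = 2 + 15 = 17$)
$v{\left(j,l \right)} = -2 - j + l \left(4 + l\right)$ ($v{\left(j,l \right)} = \left(- j + \left(l + 4\right) l\right) - 2 = \left(- j + \left(4 + l\right) l\right) - 2 = \left(- j + l \left(4 + l\right)\right) - 2 = -2 - j + l \left(4 + l\right)$)
$B{\left(T \right)} = 349$ ($B{\left(T \right)} = -2 + 17^{2} - 6 + 4 \cdot 17 = -2 + 289 - 6 + 68 = 349$)
$B{\left(-10 \right)} 85 + 84 = 349 \cdot 85 + 84 = 29665 + 84 = 29749$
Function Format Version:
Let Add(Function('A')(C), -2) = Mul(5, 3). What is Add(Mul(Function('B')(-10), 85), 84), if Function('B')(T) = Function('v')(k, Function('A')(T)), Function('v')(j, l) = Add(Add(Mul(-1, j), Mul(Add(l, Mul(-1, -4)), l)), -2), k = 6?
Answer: 29749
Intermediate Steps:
Function('A')(C) = 17 (Function('A')(C) = Add(2, Mul(5, 3)) = Add(2, 15) = 17)
Function('v')(j, l) = Add(-2, Mul(-1, j), Mul(l, Add(4, l))) (Function('v')(j, l) = Add(Add(Mul(-1, j), Mul(Add(l, 4), l)), -2) = Add(Add(Mul(-1, j), Mul(Add(4, l), l)), -2) = Add(Add(Mul(-1, j), Mul(l, Add(4, l))), -2) = Add(-2, Mul(-1, j), Mul(l, Add(4, l))))
Function('B')(T) = 349 (Function('B')(T) = Add(-2, Pow(17, 2), Mul(-1, 6), Mul(4, 17)) = Add(-2, 289, -6, 68) = 349)
Add(Mul(Function('B')(-10), 85), 84) = Add(Mul(349, 85), 84) = Add(29665, 84) = 29749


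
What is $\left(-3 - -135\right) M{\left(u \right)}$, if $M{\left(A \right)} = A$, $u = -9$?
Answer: $-1188$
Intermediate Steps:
$\left(-3 - -135\right) M{\left(u \right)} = \left(-3 - -135\right) \left(-9\right) = \left(-3 + 135\right) \left(-9\right) = 132 \left(-9\right) = -1188$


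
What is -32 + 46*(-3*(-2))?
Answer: 244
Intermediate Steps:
-32 + 46*(-3*(-2)) = -32 + 46*6 = -32 + 276 = 244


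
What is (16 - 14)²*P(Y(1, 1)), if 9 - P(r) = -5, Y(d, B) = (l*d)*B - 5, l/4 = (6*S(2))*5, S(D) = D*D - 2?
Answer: 56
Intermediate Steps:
S(D) = -2 + D² (S(D) = D² - 2 = -2 + D²)
l = 240 (l = 4*((6*(-2 + 2²))*5) = 4*((6*(-2 + 4))*5) = 4*((6*2)*5) = 4*(12*5) = 4*60 = 240)
Y(d, B) = -5 + 240*B*d (Y(d, B) = (240*d)*B - 5 = 240*B*d - 5 = -5 + 240*B*d)
P(r) = 14 (P(r) = 9 - 1*(-5) = 9 + 5 = 14)
(16 - 14)²*P(Y(1, 1)) = (16 - 14)²*14 = 2²*14 = 4*14 = 56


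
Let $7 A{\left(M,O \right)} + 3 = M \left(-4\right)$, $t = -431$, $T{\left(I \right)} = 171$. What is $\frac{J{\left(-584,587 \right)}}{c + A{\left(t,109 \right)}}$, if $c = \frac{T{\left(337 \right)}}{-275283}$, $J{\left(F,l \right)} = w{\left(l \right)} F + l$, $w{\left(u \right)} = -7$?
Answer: $\frac{1000959575}{52640094} \approx 19.015$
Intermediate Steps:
$J{\left(F,l \right)} = l - 7 F$ ($J{\left(F,l \right)} = - 7 F + l = l - 7 F$)
$A{\left(M,O \right)} = - \frac{3}{7} - \frac{4 M}{7}$ ($A{\left(M,O \right)} = - \frac{3}{7} + \frac{M \left(-4\right)}{7} = - \frac{3}{7} + \frac{\left(-4\right) M}{7} = - \frac{3}{7} - \frac{4 M}{7}$)
$c = - \frac{19}{30587}$ ($c = \frac{171}{-275283} = 171 \left(- \frac{1}{275283}\right) = - \frac{19}{30587} \approx -0.00062118$)
$\frac{J{\left(-584,587 \right)}}{c + A{\left(t,109 \right)}} = \frac{587 - -4088}{- \frac{19}{30587} - - \frac{1721}{7}} = \frac{587 + 4088}{- \frac{19}{30587} + \left(- \frac{3}{7} + \frac{1724}{7}\right)} = \frac{4675}{- \frac{19}{30587} + \frac{1721}{7}} = \frac{4675}{\frac{52640094}{214109}} = 4675 \cdot \frac{214109}{52640094} = \frac{1000959575}{52640094}$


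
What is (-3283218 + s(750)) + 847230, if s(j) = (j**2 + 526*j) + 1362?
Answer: -1477626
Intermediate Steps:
s(j) = 1362 + j**2 + 526*j
(-3283218 + s(750)) + 847230 = (-3283218 + (1362 + 750**2 + 526*750)) + 847230 = (-3283218 + (1362 + 562500 + 394500)) + 847230 = (-3283218 + 958362) + 847230 = -2324856 + 847230 = -1477626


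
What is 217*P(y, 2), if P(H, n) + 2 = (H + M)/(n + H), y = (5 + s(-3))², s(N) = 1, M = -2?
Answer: -4557/19 ≈ -239.84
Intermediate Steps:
y = 36 (y = (5 + 1)² = 6² = 36)
P(H, n) = -2 + (-2 + H)/(H + n) (P(H, n) = -2 + (H - 2)/(n + H) = -2 + (-2 + H)/(H + n))
217*P(y, 2) = 217*((-2 - 1*36 - 2*2)/(36 + 2)) = 217*((-2 - 36 - 4)/38) = 217*((1/38)*(-42)) = 217*(-21/19) = -4557/19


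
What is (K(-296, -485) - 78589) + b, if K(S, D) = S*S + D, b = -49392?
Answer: -40850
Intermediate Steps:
K(S, D) = D + S² (K(S, D) = S² + D = D + S²)
(K(-296, -485) - 78589) + b = ((-485 + (-296)²) - 78589) - 49392 = ((-485 + 87616) - 78589) - 49392 = (87131 - 78589) - 49392 = 8542 - 49392 = -40850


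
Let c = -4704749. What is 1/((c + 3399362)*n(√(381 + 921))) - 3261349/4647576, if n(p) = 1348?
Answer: -478239237667375/681513447791448 ≈ -0.70173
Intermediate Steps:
1/((c + 3399362)*n(√(381 + 921))) - 3261349/4647576 = 1/((-4704749 + 3399362)*1348) - 3261349/4647576 = (1/1348)/(-1305387) - 3261349*1/4647576 = -1/1305387*1/1348 - 3261349/4647576 = -1/1759661676 - 3261349/4647576 = -478239237667375/681513447791448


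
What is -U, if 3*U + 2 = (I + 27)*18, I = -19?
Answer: -142/3 ≈ -47.333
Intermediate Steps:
U = 142/3 (U = -2/3 + ((-19 + 27)*18)/3 = -2/3 + (8*18)/3 = -2/3 + (1/3)*144 = -2/3 + 48 = 142/3 ≈ 47.333)
-U = -1*142/3 = -142/3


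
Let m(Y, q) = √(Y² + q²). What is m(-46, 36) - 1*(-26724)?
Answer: 26724 + 2*√853 ≈ 26782.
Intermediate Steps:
m(-46, 36) - 1*(-26724) = √((-46)² + 36²) - 1*(-26724) = √(2116 + 1296) + 26724 = √3412 + 26724 = 2*√853 + 26724 = 26724 + 2*√853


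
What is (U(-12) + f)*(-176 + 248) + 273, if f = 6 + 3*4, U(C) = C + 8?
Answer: 1281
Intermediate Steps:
U(C) = 8 + C
f = 18 (f = 6 + 12 = 18)
(U(-12) + f)*(-176 + 248) + 273 = ((8 - 12) + 18)*(-176 + 248) + 273 = (-4 + 18)*72 + 273 = 14*72 + 273 = 1008 + 273 = 1281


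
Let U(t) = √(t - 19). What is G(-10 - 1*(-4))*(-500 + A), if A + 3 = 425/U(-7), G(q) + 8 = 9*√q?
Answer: (8 - 9*I*√6)*(13078 + 425*I*√26)/26 ≈ 5861.5 - 10422.0*I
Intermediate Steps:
U(t) = √(-19 + t)
G(q) = -8 + 9*√q
A = -3 - 425*I*√26/26 (A = -3 + 425/(√(-19 - 7)) = -3 + 425/(√(-26)) = -3 + 425/((I*√26)) = -3 + 425*(-I*√26/26) = -3 - 425*I*√26/26 ≈ -3.0 - 83.349*I)
G(-10 - 1*(-4))*(-500 + A) = (-8 + 9*√(-10 - 1*(-4)))*(-500 + (-3 - 425*I*√26/26)) = (-8 + 9*√(-10 + 4))*(-503 - 425*I*√26/26) = (-8 + 9*√(-6))*(-503 - 425*I*√26/26) = (-8 + 9*(I*√6))*(-503 - 425*I*√26/26) = (-8 + 9*I*√6)*(-503 - 425*I*√26/26) = (-503 - 425*I*√26/26)*(-8 + 9*I*√6)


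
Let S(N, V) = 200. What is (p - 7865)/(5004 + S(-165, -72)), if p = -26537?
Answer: -17201/2602 ≈ -6.6107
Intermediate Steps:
(p - 7865)/(5004 + S(-165, -72)) = (-26537 - 7865)/(5004 + 200) = -34402/5204 = -34402*1/5204 = -17201/2602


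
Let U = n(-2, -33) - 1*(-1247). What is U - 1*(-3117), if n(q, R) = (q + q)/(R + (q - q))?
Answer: 144016/33 ≈ 4364.1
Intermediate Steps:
n(q, R) = 2*q/R (n(q, R) = (2*q)/(R + 0) = (2*q)/R = 2*q/R)
U = 41155/33 (U = 2*(-2)/(-33) - 1*(-1247) = 2*(-2)*(-1/33) + 1247 = 4/33 + 1247 = 41155/33 ≈ 1247.1)
U - 1*(-3117) = 41155/33 - 1*(-3117) = 41155/33 + 3117 = 144016/33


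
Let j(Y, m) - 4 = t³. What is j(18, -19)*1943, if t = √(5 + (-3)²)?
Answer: 7772 + 27202*√14 ≈ 1.0955e+5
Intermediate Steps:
t = √14 (t = √(5 + 9) = √14 ≈ 3.7417)
j(Y, m) = 4 + 14*√14 (j(Y, m) = 4 + (√14)³ = 4 + 14*√14)
j(18, -19)*1943 = (4 + 14*√14)*1943 = 7772 + 27202*√14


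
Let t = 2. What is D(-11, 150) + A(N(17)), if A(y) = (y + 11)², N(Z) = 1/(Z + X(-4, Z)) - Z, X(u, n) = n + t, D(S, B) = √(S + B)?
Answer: 46225/1296 + √139 ≈ 47.457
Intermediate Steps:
D(S, B) = √(B + S)
X(u, n) = 2 + n (X(u, n) = n + 2 = 2 + n)
N(Z) = 1/(2 + 2*Z) - Z (N(Z) = 1/(Z + (2 + Z)) - Z = 1/(2 + 2*Z) - Z)
A(y) = (11 + y)²
D(-11, 150) + A(N(17)) = √(150 - 11) + (11 + (1 - 1*17² - 1*17*(2 + 17))/(2*(1 + 17)))² = √139 + (11 + (½)*(1 - 1*289 - 1*17*19)/18)² = √139 + (11 + (½)*(1/18)*(1 - 289 - 323))² = √139 + (11 + (½)*(1/18)*(-611))² = √139 + (11 - 611/36)² = √139 + (-215/36)² = √139 + 46225/1296 = 46225/1296 + √139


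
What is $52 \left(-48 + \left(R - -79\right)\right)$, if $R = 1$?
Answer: $1664$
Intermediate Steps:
$52 \left(-48 + \left(R - -79\right)\right) = 52 \left(-48 + \left(1 - -79\right)\right) = 52 \left(-48 + \left(1 + 79\right)\right) = 52 \left(-48 + 80\right) = 52 \cdot 32 = 1664$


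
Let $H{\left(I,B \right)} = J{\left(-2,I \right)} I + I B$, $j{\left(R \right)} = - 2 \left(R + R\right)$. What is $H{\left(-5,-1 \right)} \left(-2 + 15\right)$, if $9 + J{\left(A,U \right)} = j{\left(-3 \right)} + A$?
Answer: $0$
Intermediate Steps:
$j{\left(R \right)} = - 4 R$ ($j{\left(R \right)} = - 2 \cdot 2 R = - 4 R$)
$J{\left(A,U \right)} = 3 + A$ ($J{\left(A,U \right)} = -9 + \left(\left(-4\right) \left(-3\right) + A\right) = -9 + \left(12 + A\right) = 3 + A$)
$H{\left(I,B \right)} = I + B I$ ($H{\left(I,B \right)} = \left(3 - 2\right) I + I B = 1 I + B I = I + B I$)
$H{\left(-5,-1 \right)} \left(-2 + 15\right) = - 5 \left(1 - 1\right) \left(-2 + 15\right) = \left(-5\right) 0 \cdot 13 = 0 \cdot 13 = 0$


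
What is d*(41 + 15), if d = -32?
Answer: -1792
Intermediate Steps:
d*(41 + 15) = -32*(41 + 15) = -32*56 = -1792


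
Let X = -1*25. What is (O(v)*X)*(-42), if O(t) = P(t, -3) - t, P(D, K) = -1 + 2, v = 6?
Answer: -5250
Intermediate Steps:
P(D, K) = 1
X = -25
O(t) = 1 - t
(O(v)*X)*(-42) = ((1 - 1*6)*(-25))*(-42) = ((1 - 6)*(-25))*(-42) = -5*(-25)*(-42) = 125*(-42) = -5250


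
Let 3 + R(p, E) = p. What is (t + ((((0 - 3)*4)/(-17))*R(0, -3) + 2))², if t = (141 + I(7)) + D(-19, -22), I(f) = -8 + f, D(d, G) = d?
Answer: 4223025/289 ≈ 14613.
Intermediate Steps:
R(p, E) = -3 + p
t = 121 (t = (141 + (-8 + 7)) - 19 = (141 - 1) - 19 = 140 - 19 = 121)
(t + ((((0 - 3)*4)/(-17))*R(0, -3) + 2))² = (121 + ((((0 - 3)*4)/(-17))*(-3 + 0) + 2))² = (121 + ((-3*4*(-1/17))*(-3) + 2))² = (121 + (-12*(-1/17)*(-3) + 2))² = (121 + ((12/17)*(-3) + 2))² = (121 + (-36/17 + 2))² = (121 - 2/17)² = (2055/17)² = 4223025/289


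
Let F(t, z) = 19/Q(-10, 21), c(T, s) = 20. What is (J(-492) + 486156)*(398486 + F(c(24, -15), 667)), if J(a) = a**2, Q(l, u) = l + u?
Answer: 3192054060300/11 ≈ 2.9019e+11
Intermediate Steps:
F(t, z) = 19/11 (F(t, z) = 19/(-10 + 21) = 19/11)
(J(-492) + 486156)*(398486 + F(c(24, -15), 667)) = ((-492)**2 + 486156)*(398486 + 19/11) = (242064 + 486156)*(4383365/11) = 728220*(4383365/11) = 3192054060300/11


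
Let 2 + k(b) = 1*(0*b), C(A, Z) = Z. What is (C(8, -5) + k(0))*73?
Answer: -511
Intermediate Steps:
k(b) = -2 (k(b) = -2 + 1*(0*b) = -2 + 1*0 = -2 + 0 = -2)
(C(8, -5) + k(0))*73 = (-5 - 2)*73 = -7*73 = -511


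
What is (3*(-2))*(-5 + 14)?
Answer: -54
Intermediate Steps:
(3*(-2))*(-5 + 14) = -6*9 = -54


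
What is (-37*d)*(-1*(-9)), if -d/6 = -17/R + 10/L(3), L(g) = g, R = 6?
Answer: 999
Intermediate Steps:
d = -3 (d = -6*(-17/6 + 10/3) = -6*½ = -3)
(-37*d)*(-1*(-9)) = (-37*(-3))*(-1*(-9)) = 111*9 = 999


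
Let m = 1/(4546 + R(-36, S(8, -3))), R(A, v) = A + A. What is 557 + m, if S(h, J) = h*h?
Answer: 2492019/4474 ≈ 557.00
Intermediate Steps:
S(h, J) = h**2
R(A, v) = 2*A
m = 1/4474 (m = 1/(4546 + 2*(-36)) = 1/(4546 - 72) = 1/4474 ≈ 0.00022351)
557 + m = 557 + 1/4474 = 2492019/4474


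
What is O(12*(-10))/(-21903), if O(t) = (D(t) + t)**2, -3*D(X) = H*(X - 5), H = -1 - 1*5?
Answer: -136900/21903 ≈ -6.2503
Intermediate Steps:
H = -6 (H = -1 - 5 = -6)
D(X) = -10 + 2*X (D(X) = -(-2)*(X - 5) = -(-2)*(-5 + X) = -(30 - 6*X)/3 = -10 + 2*X)
O(t) = (-10 + 3*t)**2 (O(t) = ((-10 + 2*t) + t)**2 = (-10 + 3*t)**2)
O(12*(-10))/(-21903) = (-10 + 3*(12*(-10)))**2/(-21903) = (-10 + 3*(-120))**2*(-1/21903) = (-10 - 360)**2*(-1/21903) = (-370)**2*(-1/21903) = 136900*(-1/21903) = -136900/21903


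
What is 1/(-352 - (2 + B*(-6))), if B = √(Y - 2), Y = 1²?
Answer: -59/20892 - I/20892 ≈ -0.002824 - 4.7865e-5*I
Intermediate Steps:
Y = 1
B = I (B = √(1 - 2) = √(-1) = I ≈ 1.0*I)
1/(-352 - (2 + B*(-6))) = 1/(-352 - (2 + I*(-6))) = 1/(-352 - (2 - 6*I)) = 1/(-352 + (-2 + 6*I)) = 1/(-354 + 6*I) = (-354 - 6*I)/125352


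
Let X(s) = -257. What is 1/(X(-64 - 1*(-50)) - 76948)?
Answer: -1/77205 ≈ -1.2953e-5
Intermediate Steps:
1/(X(-64 - 1*(-50)) - 76948) = 1/(-257 - 76948) = 1/(-77205) = -1/77205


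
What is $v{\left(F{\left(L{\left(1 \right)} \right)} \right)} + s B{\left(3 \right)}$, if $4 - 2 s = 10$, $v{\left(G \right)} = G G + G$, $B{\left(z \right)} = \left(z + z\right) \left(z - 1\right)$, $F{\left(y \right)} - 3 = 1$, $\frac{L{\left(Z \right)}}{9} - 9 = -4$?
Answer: $-16$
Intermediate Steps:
$L{\left(Z \right)} = 45$ ($L{\left(Z \right)} = 81 + 9 \left(-4\right) = 81 - 36 = 45$)
$F{\left(y \right)} = 4$ ($F{\left(y \right)} = 3 + 1 = 4$)
$B{\left(z \right)} = 2 z \left(-1 + z\right)$
$v{\left(G \right)} = G + G^{2}$ ($v{\left(G \right)} = G^{2} + G = G + G^{2}$)
$s = -3$ ($s = 2 - 5 = -3$)
$v{\left(F{\left(L{\left(1 \right)} \right)} \right)} + s B{\left(3 \right)} = 4 \left(1 + 4\right) - 3 \cdot 2 \cdot 3 \left(-1 + 3\right) = 4 \cdot 5 - 3 \cdot 2 \cdot 3 \cdot 2 = 20 - 36 = -16$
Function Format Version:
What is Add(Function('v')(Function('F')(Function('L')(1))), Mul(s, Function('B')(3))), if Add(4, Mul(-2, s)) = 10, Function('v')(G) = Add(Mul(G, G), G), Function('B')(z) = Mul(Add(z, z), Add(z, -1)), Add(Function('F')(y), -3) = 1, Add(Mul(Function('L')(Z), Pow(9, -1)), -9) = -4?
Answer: -16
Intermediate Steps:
Function('L')(Z) = 45 (Function('L')(Z) = Add(81, Mul(9, -4)) = Add(81, -36) = 45)
Function('F')(y) = 4 (Function('F')(y) = Add(3, 1) = 4)
Function('B')(z) = Mul(2, z, Add(-1, z)) (Function('B')(z) = Mul(Mul(2, z), Add(-1, z)) = Mul(2, z, Add(-1, z)))
Function('v')(G) = Add(G, Pow(G, 2)) (Function('v')(G) = Add(Pow(G, 2), G) = Add(G, Pow(G, 2)))
s = -3 (s = Add(2, Mul(Rational(-1, 2), 10)) = Add(2, -5) = -3)
Add(Function('v')(Function('F')(Function('L')(1))), Mul(s, Function('B')(3))) = Add(Mul(4, Add(1, 4)), Mul(-3, Mul(2, 3, Add(-1, 3)))) = Add(Mul(4, 5), Mul(-3, Mul(2, 3, 2))) = Add(20, Mul(-3, 12)) = Add(20, -36) = -16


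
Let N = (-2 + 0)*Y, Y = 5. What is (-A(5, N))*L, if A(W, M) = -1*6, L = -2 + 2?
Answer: 0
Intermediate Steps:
N = -10 (N = (-2 + 0)*5 = -2*5 = -10)
L = 0
A(W, M) = -6
(-A(5, N))*L = -1*(-6)*0 = 6*0 = 0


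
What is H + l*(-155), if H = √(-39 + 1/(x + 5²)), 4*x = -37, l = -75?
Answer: 11625 + I*√17171/21 ≈ 11625.0 + 6.2399*I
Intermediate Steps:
x = -37/4 (x = (¼)*(-37) = -37/4 ≈ -9.2500)
H = I*√17171/21 (H = √(-39 + 1/(-37/4 + 5²)) = √(-39 + 1/(-37/4 + 25)) = √(-39 + 1/(63/4)) = √(-39 + 4/63) = √(-2453/63) = I*√17171/21 ≈ 6.2399*I)
H + l*(-155) = I*√17171/21 - 75*(-155) = I*√17171/21 + 11625 = 11625 + I*√17171/21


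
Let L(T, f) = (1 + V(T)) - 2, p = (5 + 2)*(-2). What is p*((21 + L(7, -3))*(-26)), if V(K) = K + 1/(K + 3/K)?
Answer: 9877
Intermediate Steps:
p = -14 (p = 7*(-2) = -14)
L(T, f) = -1 + T*(4 + T²)/(3 + T²) (L(T, f) = (1 + T*(4 + T²)/(3 + T²)) - 2 = -1 + T*(4 + T²)/(3 + T²))
p*((21 + L(7, -3))*(-26)) = -14*(21 + (-3 - 1*7² + 7*(4 + 7²))/(3 + 7²))*(-26) = -14*(21 + (-3 - 1*49 + 7*(4 + 49))/(3 + 49))*(-26) = -14*(21 + (-3 - 49 + 7*53)/52)*(-26) = -14*(21 + (-3 - 49 + 371)/52)*(-26) = -14*(21 + (1/52)*319)*(-26) = -14*(21 + 319/52)*(-26) = -9877*(-26)/26 = -14*(-1411/2) = 9877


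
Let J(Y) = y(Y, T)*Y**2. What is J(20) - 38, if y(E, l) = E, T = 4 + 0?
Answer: 7962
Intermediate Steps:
T = 4
J(Y) = Y**3 (J(Y) = Y*Y**2 = Y**3)
J(20) - 38 = 20**3 - 38 = 8000 - 38 = 7962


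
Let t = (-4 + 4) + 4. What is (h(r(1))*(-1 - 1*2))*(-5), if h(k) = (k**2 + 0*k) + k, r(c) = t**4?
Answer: 986880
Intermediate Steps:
t = 4 (t = 0 + 4 = 4)
r(c) = 256 (r(c) = 4**4 = 256)
h(k) = k + k**2 (h(k) = (k**2 + 0) + k = k**2 + k = k + k**2)
(h(r(1))*(-1 - 1*2))*(-5) = ((256*(1 + 256))*(-1 - 1*2))*(-5) = ((256*257)*(-1 - 2))*(-5) = (65792*(-3))*(-5) = -197376*(-5) = 986880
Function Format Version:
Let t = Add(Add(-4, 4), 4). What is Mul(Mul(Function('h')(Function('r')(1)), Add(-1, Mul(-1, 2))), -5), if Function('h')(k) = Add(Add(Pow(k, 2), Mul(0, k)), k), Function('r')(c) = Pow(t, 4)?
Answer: 986880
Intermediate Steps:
t = 4 (t = Add(0, 4) = 4)
Function('r')(c) = 256 (Function('r')(c) = Pow(4, 4) = 256)
Function('h')(k) = Add(k, Pow(k, 2)) (Function('h')(k) = Add(Add(Pow(k, 2), 0), k) = Add(Pow(k, 2), k) = Add(k, Pow(k, 2)))
Mul(Mul(Function('h')(Function('r')(1)), Add(-1, Mul(-1, 2))), -5) = Mul(Mul(Mul(256, Add(1, 256)), Add(-1, Mul(-1, 2))), -5) = Mul(Mul(Mul(256, 257), Add(-1, -2)), -5) = Mul(Mul(65792, -3), -5) = Mul(-197376, -5) = 986880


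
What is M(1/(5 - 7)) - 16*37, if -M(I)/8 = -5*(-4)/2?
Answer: -672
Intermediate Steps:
M(I) = -80 (M(I) = -8*(-5*(-4))/2 = -160/2 = -8*10 = -80)
M(1/(5 - 7)) - 16*37 = -80 - 16*37 = -80 - 592 = -672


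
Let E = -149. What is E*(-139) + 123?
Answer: 20834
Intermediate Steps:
E*(-139) + 123 = -149*(-139) + 123 = 20711 + 123 = 20834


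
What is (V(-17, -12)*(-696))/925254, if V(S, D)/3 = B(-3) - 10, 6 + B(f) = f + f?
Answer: 232/4673 ≈ 0.049647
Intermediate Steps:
B(f) = -6 + 2*f (B(f) = -6 + (f + f) = -6 + 2*f)
V(S, D) = -66 (V(S, D) = 3*((-6 + 2*(-3)) - 10) = 3*((-6 - 6) - 10) = 3*(-12 - 10) = 3*(-22) = -66)
(V(-17, -12)*(-696))/925254 = -66*(-696)/925254 = 45936*(1/925254) = 232/4673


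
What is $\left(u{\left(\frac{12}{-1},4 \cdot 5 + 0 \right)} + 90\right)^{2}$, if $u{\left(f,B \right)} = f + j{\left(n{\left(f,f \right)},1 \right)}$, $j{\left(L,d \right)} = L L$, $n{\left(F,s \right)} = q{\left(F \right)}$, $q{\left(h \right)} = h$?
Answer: $49284$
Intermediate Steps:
$n{\left(F,s \right)} = F$
$j{\left(L,d \right)} = L^{2}$
$u{\left(f,B \right)} = f + f^{2}$
$\left(u{\left(\frac{12}{-1},4 \cdot 5 + 0 \right)} + 90\right)^{2} = \left(\frac{12}{-1} \left(1 + \frac{12}{-1}\right) + 90\right)^{2} = \left(12 \left(-1\right) \left(1 + 12 \left(-1\right)\right) + 90\right)^{2} = \left(- 12 \left(1 - 12\right) + 90\right)^{2} = \left(\left(-12\right) \left(-11\right) + 90\right)^{2} = \left(132 + 90\right)^{2} = 222^{2} = 49284$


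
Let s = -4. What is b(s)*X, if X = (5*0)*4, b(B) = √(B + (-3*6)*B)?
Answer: 0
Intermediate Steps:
b(B) = √17*√(-B) (b(B) = √(B - 18*B) = √(-17*B) = √17*√(-B))
X = 0 (X = 0*4 = 0)
b(s)*X = (√17*√(-1*(-4)))*0 = (√17*√4)*0 = (√17*2)*0 = (2*√17)*0 = 0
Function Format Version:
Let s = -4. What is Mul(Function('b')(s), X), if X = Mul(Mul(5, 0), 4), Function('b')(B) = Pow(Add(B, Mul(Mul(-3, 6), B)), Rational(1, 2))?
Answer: 0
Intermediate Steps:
Function('b')(B) = Mul(Pow(17, Rational(1, 2)), Pow(Mul(-1, B), Rational(1, 2))) (Function('b')(B) = Pow(Add(B, Mul(-18, B)), Rational(1, 2)) = Pow(Mul(-17, B), Rational(1, 2)) = Mul(Pow(17, Rational(1, 2)), Pow(Mul(-1, B), Rational(1, 2))))
X = 0 (X = Mul(0, 4) = 0)
Mul(Function('b')(s), X) = Mul(Mul(Pow(17, Rational(1, 2)), Pow(Mul(-1, -4), Rational(1, 2))), 0) = Mul(Mul(Pow(17, Rational(1, 2)), Pow(4, Rational(1, 2))), 0) = Mul(Mul(Pow(17, Rational(1, 2)), 2), 0) = Mul(Mul(2, Pow(17, Rational(1, 2))), 0) = 0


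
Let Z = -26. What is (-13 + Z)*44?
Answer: -1716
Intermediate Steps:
(-13 + Z)*44 = (-13 - 26)*44 = -39*44 = -1716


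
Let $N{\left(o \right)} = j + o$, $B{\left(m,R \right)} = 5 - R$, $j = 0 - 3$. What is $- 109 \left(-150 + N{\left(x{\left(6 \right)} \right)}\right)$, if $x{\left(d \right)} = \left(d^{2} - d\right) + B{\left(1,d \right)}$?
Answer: $13516$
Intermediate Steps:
$j = -3$ ($j = 0 - 3 = -3$)
$x{\left(d \right)} = 5 + d^{2} - 2 d$ ($x{\left(d \right)} = \left(d^{2} - d\right) - \left(-5 + d\right) = 5 + d^{2} - 2 d$)
$N{\left(o \right)} = -3 + o$
$- 109 \left(-150 + N{\left(x{\left(6 \right)} \right)}\right) = - 109 \left(-150 + \left(-3 + \left(5 + 6^{2} - 12\right)\right)\right) = - 109 \left(-150 + \left(-3 + \left(5 + 36 - 12\right)\right)\right) = - 109 \left(-150 + \left(-3 + 29\right)\right) = - 109 \left(-150 + 26\right) = \left(-109\right) \left(-124\right) = 13516$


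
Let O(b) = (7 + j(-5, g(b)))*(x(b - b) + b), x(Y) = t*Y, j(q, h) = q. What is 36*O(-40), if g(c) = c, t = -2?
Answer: -2880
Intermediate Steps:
x(Y) = -2*Y
O(b) = 2*b (O(b) = (7 - 5)*(-2*(b - b) + b) = 2*(-2*0 + b) = 2*(0 + b) = 2*b)
36*O(-40) = 36*(2*(-40)) = 36*(-80) = -2880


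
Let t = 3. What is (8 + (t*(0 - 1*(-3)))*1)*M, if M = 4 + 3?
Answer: 119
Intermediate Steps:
M = 7
(8 + (t*(0 - 1*(-3)))*1)*M = (8 + (3*(0 - 1*(-3)))*1)*7 = (8 + (3*(0 + 3))*1)*7 = (8 + (3*3)*1)*7 = (8 + 9*1)*7 = (8 + 9)*7 = 17*7 = 119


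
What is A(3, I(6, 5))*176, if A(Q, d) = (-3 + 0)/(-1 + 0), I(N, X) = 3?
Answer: 528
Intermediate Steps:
A(Q, d) = 3 (A(Q, d) = -3/(-1) = -3*(-1) = 3)
A(3, I(6, 5))*176 = 3*176 = 528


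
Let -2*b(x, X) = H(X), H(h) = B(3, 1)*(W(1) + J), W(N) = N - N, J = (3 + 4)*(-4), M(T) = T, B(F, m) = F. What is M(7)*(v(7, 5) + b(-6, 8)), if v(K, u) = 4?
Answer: 322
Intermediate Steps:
J = -28 (J = 7*(-4) = -28)
W(N) = 0
H(h) = -84 (H(h) = 3*(0 - 28) = 3*(-28) = -84)
b(x, X) = 42 (b(x, X) = -½*(-84) = 42)
M(7)*(v(7, 5) + b(-6, 8)) = 7*(4 + 42) = 7*46 = 322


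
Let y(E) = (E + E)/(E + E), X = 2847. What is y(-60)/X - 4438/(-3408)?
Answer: 702133/539032 ≈ 1.3026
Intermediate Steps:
y(E) = 1 (y(E) = (2*E)/((2*E)) = (2*E)*(1/(2*E)) = 1)
y(-60)/X - 4438/(-3408) = 1/2847 - 4438/(-3408) = 1*(1/2847) - 4438*(-1/3408) = 1/2847 + 2219/1704 = 702133/539032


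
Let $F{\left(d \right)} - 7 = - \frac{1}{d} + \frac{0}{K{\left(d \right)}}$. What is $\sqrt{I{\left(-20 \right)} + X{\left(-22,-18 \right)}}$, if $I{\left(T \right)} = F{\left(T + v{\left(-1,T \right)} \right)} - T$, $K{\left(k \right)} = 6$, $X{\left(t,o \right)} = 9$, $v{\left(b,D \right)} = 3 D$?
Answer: $\frac{\sqrt{14405}}{20} \approx 6.001$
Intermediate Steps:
$F{\left(d \right)} = 7 - \frac{1}{d}$ ($F{\left(d \right)} = 7 + \left(- \frac{1}{d} + \frac{0}{6}\right) = 7 + \left(- \frac{1}{d} + 0 \cdot \frac{1}{6}\right) = 7 + \left(- \frac{1}{d} + 0\right) = 7 - \frac{1}{d}$)
$I{\left(T \right)} = 7 - T - \frac{1}{4 T}$ ($I{\left(T \right)} = \left(7 - \frac{1}{T + 3 T}\right) - T = \left(7 - \frac{1}{4 T}\right) - T = 7 - T - \frac{1}{4 T}$)
$\sqrt{I{\left(-20 \right)} + X{\left(-22,-18 \right)}} = \sqrt{\left(7 - -20 - \frac{1}{4 \left(-20\right)}\right) + 9} = \sqrt{\left(7 + 20 - - \frac{1}{80}\right) + 9} = \sqrt{\left(7 + 20 + \frac{1}{80}\right) + 9} = \sqrt{\frac{2161}{80} + 9} = \sqrt{\frac{2881}{80}} = \frac{\sqrt{14405}}{20}$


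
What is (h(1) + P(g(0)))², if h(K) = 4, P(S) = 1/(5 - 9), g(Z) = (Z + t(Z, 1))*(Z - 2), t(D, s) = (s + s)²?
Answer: 225/16 ≈ 14.063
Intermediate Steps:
t(D, s) = 4*s² (t(D, s) = (2*s)² = 4*s²)
g(Z) = (-2 + Z)*(4 + Z) (g(Z) = (Z + 4*1²)*(Z - 2) = (Z + 4*1)*(-2 + Z) = (Z + 4)*(-2 + Z) = (4 + Z)*(-2 + Z) = (-2 + Z)*(4 + Z))
P(S) = -¼ (P(S) = 1/(-4) = -¼)
(h(1) + P(g(0)))² = (4 - ¼)² = (15/4)² = 225/16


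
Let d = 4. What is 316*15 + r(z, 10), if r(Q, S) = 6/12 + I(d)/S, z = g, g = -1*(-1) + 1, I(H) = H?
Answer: 47409/10 ≈ 4740.9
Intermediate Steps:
g = 2 (g = 1 + 1 = 2)
z = 2
r(Q, S) = ½ + 4/S (r(Q, S) = 6/12 + 4/S = 6*(1/12) + 4/S = ½ + 4/S)
316*15 + r(z, 10) = 316*15 + (½)*(8 + 10)/10 = 4740 + (½)*(⅒)*18 = 4740 + 9/10 = 47409/10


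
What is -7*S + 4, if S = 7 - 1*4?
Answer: -17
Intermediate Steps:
S = 3 (S = 7 - 4 = 3)
-7*S + 4 = -7*3 + 4 = -21 + 4 = -17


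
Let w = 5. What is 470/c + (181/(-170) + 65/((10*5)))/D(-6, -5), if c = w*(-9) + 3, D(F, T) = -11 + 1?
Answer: -20017/1785 ≈ -11.214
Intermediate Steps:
D(F, T) = -10
c = -42 (c = 5*(-9) + 3 = -45 + 3 = -42)
470/c + (181/(-170) + 65/((10*5)))/D(-6, -5) = 470/(-42) + (181/(-170) + 65/((10*5)))/(-10) = 470*(-1/42) + (181*(-1/170) + 65/50)*(-1/10) = -235/21 + (-181/170 + 65*(1/50))*(-1/10) = -235/21 + (-181/170 + 13/10)*(-1/10) = -235/21 + (4/17)*(-1/10) = -235/21 - 2/85 = -20017/1785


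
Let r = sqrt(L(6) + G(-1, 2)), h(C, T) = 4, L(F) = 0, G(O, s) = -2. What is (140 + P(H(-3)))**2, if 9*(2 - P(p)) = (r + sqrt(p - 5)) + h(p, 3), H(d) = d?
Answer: 1623058/81 - 2548*I*sqrt(2)/27 ≈ 20038.0 - 133.46*I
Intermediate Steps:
r = I*sqrt(2) (r = sqrt(0 - 2) = sqrt(-2) = I*sqrt(2) ≈ 1.4142*I)
P(p) = 14/9 - sqrt(-5 + p)/9 - I*sqrt(2)/9 (P(p) = 2 - ((I*sqrt(2) + sqrt(p - 5)) + 4)/9 = 2 - ((I*sqrt(2) + sqrt(-5 + p)) + 4)/9 = 2 - ((sqrt(-5 + p) + I*sqrt(2)) + 4)/9 = 2 - (4 + sqrt(-5 + p) + I*sqrt(2))/9 = 2 + (-4/9 - sqrt(-5 + p)/9 - I*sqrt(2)/9) = 14/9 - sqrt(-5 + p)/9 - I*sqrt(2)/9)
(140 + P(H(-3)))**2 = (140 + (14/9 - sqrt(-5 - 3)/9 - I*sqrt(2)/9))**2 = (140 + (14/9 - 2*I*sqrt(2)/9 - I*sqrt(2)/9))**2 = (140 + (14/9 - I*sqrt(2)/3))**2 = (1274/9 - I*sqrt(2)/3)**2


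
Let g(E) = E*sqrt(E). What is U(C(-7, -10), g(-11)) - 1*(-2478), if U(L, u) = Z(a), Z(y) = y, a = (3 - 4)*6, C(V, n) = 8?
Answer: 2472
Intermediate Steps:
a = -6 (a = -1*6 = -6)
g(E) = E**(3/2)
U(L, u) = -6
U(C(-7, -10), g(-11)) - 1*(-2478) = -6 - 1*(-2478) = -6 + 2478 = 2472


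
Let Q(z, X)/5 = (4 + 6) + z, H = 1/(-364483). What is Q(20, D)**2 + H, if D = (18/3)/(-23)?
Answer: 8200867499/364483 ≈ 22500.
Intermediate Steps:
H = -1/364483 ≈ -2.7436e-6
D = -6/23 (D = (18*(1/3))*(-1/23) = 6*(-1/23) = -6/23 ≈ -0.26087)
Q(z, X) = 50 + 5*z (Q(z, X) = 5*((4 + 6) + z) = 5*(10 + z) = 50 + 5*z)
Q(20, D)**2 + H = (50 + 5*20)**2 - 1/364483 = (50 + 100)**2 - 1/364483 = 150**2 - 1/364483 = 22500 - 1/364483 = 8200867499/364483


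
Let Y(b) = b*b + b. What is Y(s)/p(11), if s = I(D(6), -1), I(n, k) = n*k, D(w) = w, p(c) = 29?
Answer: 30/29 ≈ 1.0345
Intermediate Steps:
I(n, k) = k*n
s = -6 (s = -1*6 = -6)
Y(b) = b + b² (Y(b) = b² + b = b + b²)
Y(s)/p(11) = -6*(1 - 6)/29 = -6*(-5)*(1/29) = 30*(1/29) = 30/29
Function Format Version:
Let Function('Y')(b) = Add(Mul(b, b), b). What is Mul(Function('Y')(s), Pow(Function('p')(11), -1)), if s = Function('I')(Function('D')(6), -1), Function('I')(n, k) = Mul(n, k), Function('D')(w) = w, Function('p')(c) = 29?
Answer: Rational(30, 29) ≈ 1.0345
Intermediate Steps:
Function('I')(n, k) = Mul(k, n)
s = -6 (s = Mul(-1, 6) = -6)
Function('Y')(b) = Add(b, Pow(b, 2)) (Function('Y')(b) = Add(Pow(b, 2), b) = Add(b, Pow(b, 2)))
Mul(Function('Y')(s), Pow(Function('p')(11), -1)) = Mul(Mul(-6, Add(1, -6)), Pow(29, -1)) = Mul(Mul(-6, -5), Rational(1, 29)) = Mul(30, Rational(1, 29)) = Rational(30, 29)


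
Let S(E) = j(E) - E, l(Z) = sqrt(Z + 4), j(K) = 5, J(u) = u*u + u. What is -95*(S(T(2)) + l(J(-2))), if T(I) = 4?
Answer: -95 - 95*sqrt(6) ≈ -327.70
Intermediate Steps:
J(u) = u + u**2 (J(u) = u**2 + u = u + u**2)
l(Z) = sqrt(4 + Z)
S(E) = 5 - E
-95*(S(T(2)) + l(J(-2))) = -95*((5 - 1*4) + sqrt(4 - 2*(1 - 2))) = -95*((5 - 4) + sqrt(4 - 2*(-1))) = -95*(1 + sqrt(4 + 2)) = -95*(1 + sqrt(6)) = -95 - 95*sqrt(6)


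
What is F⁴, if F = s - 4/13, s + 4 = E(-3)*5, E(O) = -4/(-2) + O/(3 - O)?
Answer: 47458321/456976 ≈ 103.85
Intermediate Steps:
E(O) = 2 + O/(3 - O) (E(O) = -4*(-½) + O/(3 - O) = 2 + O/(3 - O))
s = 7/2 (s = -4 + ((-6 - 3)/(-3 - 3))*5 = -4 + (-9/(-6))*5 = -4 - ⅙*(-9)*5 = -4 + (3/2)*5 = -4 + 15/2 = 7/2 ≈ 3.5000)
F = 83/26 (F = 7/2 - 4/13 = 83/26 ≈ 3.1923)
F⁴ = (83/26)⁴ = 47458321/456976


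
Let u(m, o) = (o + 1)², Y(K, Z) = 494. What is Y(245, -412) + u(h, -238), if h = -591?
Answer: 56663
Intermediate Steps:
u(m, o) = (1 + o)²
Y(245, -412) + u(h, -238) = 494 + (1 - 238)² = 494 + (-237)² = 494 + 56169 = 56663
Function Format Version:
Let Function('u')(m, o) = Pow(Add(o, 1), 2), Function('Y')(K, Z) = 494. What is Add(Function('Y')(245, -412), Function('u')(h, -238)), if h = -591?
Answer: 56663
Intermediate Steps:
Function('u')(m, o) = Pow(Add(1, o), 2)
Add(Function('Y')(245, -412), Function('u')(h, -238)) = Add(494, Pow(Add(1, -238), 2)) = Add(494, Pow(-237, 2)) = Add(494, 56169) = 56663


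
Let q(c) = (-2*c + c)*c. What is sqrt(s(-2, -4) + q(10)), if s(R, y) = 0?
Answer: 10*I ≈ 10.0*I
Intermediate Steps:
q(c) = -c**2 (q(c) = (-c)*c = -c**2)
sqrt(s(-2, -4) + q(10)) = sqrt(0 - 1*10**2) = sqrt(0 - 1*100) = sqrt(0 - 100) = sqrt(-100) = 10*I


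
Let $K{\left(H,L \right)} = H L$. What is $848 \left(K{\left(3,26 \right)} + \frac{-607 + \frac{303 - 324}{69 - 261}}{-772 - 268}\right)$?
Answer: $\frac{277217613}{4160} \approx 66639.0$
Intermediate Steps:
$848 \left(K{\left(3,26 \right)} + \frac{-607 + \frac{303 - 324}{69 - 261}}{-772 - 268}\right) = 848 \left(3 \cdot 26 + \frac{-607 + \frac{303 - 324}{69 - 261}}{-772 - 268}\right) = 848 \left(78 + \frac{-607 - \frac{21}{-192}}{-1040}\right) = 848 \left(78 + \left(-607 - - \frac{7}{64}\right) \left(- \frac{1}{1040}\right)\right) = 848 \left(78 + \left(-607 + \frac{7}{64}\right) \left(- \frac{1}{1040}\right)\right) = 848 \left(78 - - \frac{38841}{66560}\right) = 848 \left(78 + \frac{38841}{66560}\right) = 848 \cdot \frac{5230521}{66560} = \frac{277217613}{4160}$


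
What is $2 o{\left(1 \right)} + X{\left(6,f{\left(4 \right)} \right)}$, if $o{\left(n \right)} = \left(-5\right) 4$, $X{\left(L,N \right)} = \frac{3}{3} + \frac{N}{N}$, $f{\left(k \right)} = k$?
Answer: $-38$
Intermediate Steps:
$X{\left(L,N \right)} = 2$ ($X{\left(L,N \right)} = 3 \cdot \frac{1}{3} + 1 = 1 + 1 = 2$)
$o{\left(n \right)} = -20$
$2 o{\left(1 \right)} + X{\left(6,f{\left(4 \right)} \right)} = 2 \left(-20\right) + 2 = -40 + 2 = -38$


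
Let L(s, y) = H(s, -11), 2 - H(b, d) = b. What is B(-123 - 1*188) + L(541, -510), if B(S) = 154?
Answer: -385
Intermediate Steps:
H(b, d) = 2 - b
L(s, y) = 2 - s
B(-123 - 1*188) + L(541, -510) = 154 + (2 - 1*541) = 154 + (2 - 541) = 154 - 539 = -385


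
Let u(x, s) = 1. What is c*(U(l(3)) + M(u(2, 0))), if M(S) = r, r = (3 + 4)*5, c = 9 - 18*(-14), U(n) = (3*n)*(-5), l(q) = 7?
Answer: -18270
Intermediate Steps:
U(n) = -15*n
c = 261 (c = 9 + 252 = 261)
r = 35 (r = 7*5 = 35)
M(S) = 35
c*(U(l(3)) + M(u(2, 0))) = 261*(-15*7 + 35) = 261*(-105 + 35) = 261*(-70) = -18270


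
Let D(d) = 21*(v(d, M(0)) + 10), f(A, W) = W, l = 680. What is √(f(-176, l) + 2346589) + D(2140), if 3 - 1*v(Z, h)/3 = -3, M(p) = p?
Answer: 588 + √2347269 ≈ 2120.1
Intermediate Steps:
v(Z, h) = 18 (v(Z, h) = 9 - 3*(-3) = 9 + 9 = 18)
D(d) = 588 (D(d) = 21*(18 + 10) = 21*28 = 588)
√(f(-176, l) + 2346589) + D(2140) = √(680 + 2346589) + 588 = √2347269 + 588 = 588 + √2347269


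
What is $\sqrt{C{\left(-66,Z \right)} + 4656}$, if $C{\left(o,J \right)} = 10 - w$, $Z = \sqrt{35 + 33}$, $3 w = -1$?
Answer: $\frac{\sqrt{41997}}{3} \approx 68.311$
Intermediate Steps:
$w = - \frac{1}{3}$ ($w = \frac{1}{3} \left(-1\right) = - \frac{1}{3} \approx -0.33333$)
$Z = 2 \sqrt{17}$ ($Z = \sqrt{68} = 2 \sqrt{17} \approx 8.2462$)
$C{\left(o,J \right)} = \frac{31}{3}$ ($C{\left(o,J \right)} = 10 - - \frac{1}{3} = 10 + \frac{1}{3} = \frac{31}{3}$)
$\sqrt{C{\left(-66,Z \right)} + 4656} = \sqrt{\frac{31}{3} + 4656} = \sqrt{\frac{13999}{3}} = \frac{\sqrt{41997}}{3}$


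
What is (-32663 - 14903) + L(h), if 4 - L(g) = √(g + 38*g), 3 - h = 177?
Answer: -47562 - 3*I*√754 ≈ -47562.0 - 82.377*I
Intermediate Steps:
h = -174 (h = 3 - 1*177 = 3 - 177 = -174)
L(g) = 4 - √39*√g (L(g) = 4 - √(g + 38*g) = 4 - √(39*g) = 4 - √39*√g)
(-32663 - 14903) + L(h) = (-32663 - 14903) + (4 - √39*√(-174)) = -47566 + (4 - √39*I*√174) = -47566 + (4 - 3*I*√754) = -47562 - 3*I*√754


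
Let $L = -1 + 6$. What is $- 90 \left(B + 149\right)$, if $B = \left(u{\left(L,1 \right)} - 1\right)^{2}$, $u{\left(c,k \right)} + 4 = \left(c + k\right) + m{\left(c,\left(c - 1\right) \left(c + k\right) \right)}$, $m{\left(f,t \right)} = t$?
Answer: $-69660$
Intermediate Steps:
$L = 5$
$u{\left(c,k \right)} = -4 + c + k + \left(-1 + c\right) \left(c + k\right)$ ($u{\left(c,k \right)} = -4 + \left(\left(c + k\right) + \left(c - 1\right) \left(c + k\right)\right) = -4 + \left(\left(c + k\right) + \left(-1 + c\right) \left(c + k\right)\right) = -4 + \left(c + k + \left(-1 + c\right) \left(c + k\right)\right) = -4 + c + k + \left(-1 + c\right) \left(c + k\right)$)
$B = 625$ ($B = \left(\left(-4 + 5^{2} + 5 \cdot 1\right) - 1\right)^{2} = \left(\left(-4 + 25 + 5\right) - 1\right)^{2} = \left(26 - 1\right)^{2} = 25^{2} = 625$)
$- 90 \left(B + 149\right) = - 90 \left(625 + 149\right) = \left(-90\right) 774 = -69660$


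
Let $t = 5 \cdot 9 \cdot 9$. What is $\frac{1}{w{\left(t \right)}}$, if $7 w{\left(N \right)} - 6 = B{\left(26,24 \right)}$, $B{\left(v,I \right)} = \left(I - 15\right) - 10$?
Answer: $\frac{7}{5} \approx 1.4$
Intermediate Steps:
$t = 405$ ($t = 45 \cdot 9 = 405$)
$B{\left(v,I \right)} = -25 + I$ ($B{\left(v,I \right)} = \left(-15 + I\right) - 10 = -25 + I$)
$w{\left(N \right)} = \frac{5}{7}$ ($w{\left(N \right)} = \frac{6}{7} + \frac{-25 + 24}{7} = \frac{6}{7} + \frac{1}{7} \left(-1\right) = \frac{6}{7} - \frac{1}{7} = \frac{5}{7}$)
$\frac{1}{w{\left(t \right)}} = \frac{1}{\frac{5}{7}} = \frac{7}{5}$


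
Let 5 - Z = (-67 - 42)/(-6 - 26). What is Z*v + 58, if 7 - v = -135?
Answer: 4549/16 ≈ 284.31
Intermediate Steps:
v = 142 (v = 7 - 1*(-135) = 7 + 135 = 142)
Z = 51/32 (Z = 5 - (-67 - 42)/(-6 - 26) = 5 - (-109)/(-32) = 5 - (-109)*(-1)/32 = 5 - 1*109/32 = 5 - 109/32 = 51/32 ≈ 1.5938)
Z*v + 58 = (51/32)*142 + 58 = 3621/16 + 58 = 4549/16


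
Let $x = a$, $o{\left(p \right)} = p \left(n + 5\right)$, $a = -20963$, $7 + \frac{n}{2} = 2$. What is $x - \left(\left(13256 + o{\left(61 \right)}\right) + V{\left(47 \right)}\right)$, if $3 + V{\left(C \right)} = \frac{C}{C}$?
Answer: $-33912$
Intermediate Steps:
$n = -10$ ($n = -14 + 2 \cdot 2 = -14 + 4 = -10$)
$V{\left(C \right)} = -2$ ($V{\left(C \right)} = -3 + \frac{C}{C} = -3 + 1 = -2$)
$o{\left(p \right)} = - 5 p$ ($o{\left(p \right)} = p \left(-10 + 5\right) = p \left(-5\right) = - 5 p$)
$x = -20963$
$x - \left(\left(13256 + o{\left(61 \right)}\right) + V{\left(47 \right)}\right) = -20963 - \left(\left(13256 - 305\right) - 2\right) = -20963 - \left(12951 - 2\right) = -20963 - 12949 = -33912$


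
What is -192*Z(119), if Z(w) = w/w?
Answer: -192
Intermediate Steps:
Z(w) = 1
-192*Z(119) = -192*1 = -192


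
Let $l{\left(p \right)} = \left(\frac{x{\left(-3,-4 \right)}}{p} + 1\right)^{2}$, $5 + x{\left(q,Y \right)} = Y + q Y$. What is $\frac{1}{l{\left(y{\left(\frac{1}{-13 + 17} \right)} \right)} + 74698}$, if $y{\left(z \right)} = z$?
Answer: $\frac{1}{74867} \approx 1.3357 \cdot 10^{-5}$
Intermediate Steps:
$x{\left(q,Y \right)} = -5 + Y + Y q$ ($x{\left(q,Y \right)} = -5 + \left(Y + q Y\right) = -5 + \left(Y + Y q\right) = -5 + Y + Y q$)
$l{\left(p \right)} = \left(1 + \frac{3}{p}\right)^{2}$ ($l{\left(p \right)} = \left(\frac{-5 - 4 - -12}{p} + 1\right)^{2} = \left(\frac{-5 - 4 + 12}{p} + 1\right)^{2} = \left(\frac{3}{p} + 1\right)^{2} = \left(1 + \frac{3}{p}\right)^{2}$)
$\frac{1}{l{\left(y{\left(\frac{1}{-13 + 17} \right)} \right)} + 74698} = \frac{1}{\frac{\left(3 + \frac{1}{-13 + 17}\right)^{2}}{\frac{1}{\left(-13 + 17\right)^{2}}} + 74698} = \frac{1}{\frac{\left(3 + \frac{1}{4}\right)^{2}}{\frac{1}{16}} + 74698} = \frac{1}{\frac{1}{(\frac{1}{4})^{2}} \left(3 + \frac{1}{4}\right)^{2} + 74698} = \frac{1}{16 \left(\frac{13}{4}\right)^{2} + 74698} = \frac{1}{16 \cdot \frac{169}{16} + 74698} = \frac{1}{169 + 74698} = \frac{1}{74867}$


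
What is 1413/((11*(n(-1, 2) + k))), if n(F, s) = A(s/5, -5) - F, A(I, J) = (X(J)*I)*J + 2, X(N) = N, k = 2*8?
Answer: 1413/319 ≈ 4.4295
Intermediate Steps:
k = 16
A(I, J) = 2 + I*J**2 (A(I, J) = (J*I)*J + 2 = (I*J)*J + 2 = I*J**2 + 2 = 2 + I*J**2)
n(F, s) = 2 - F + 5*s (n(F, s) = (2 + (s/5)*(-5)**2) - F = (2 + (s*(1/5))*25) - F = (2 + (s/5)*25) - F = (2 + 5*s) - F = 2 - F + 5*s)
1413/((11*(n(-1, 2) + k))) = 1413/((11*((2 - 1*(-1) + 5*2) + 16))) = 1413/((11*((2 + 1 + 10) + 16))) = 1413/((11*(13 + 16))) = 1413/((11*29)) = 1413/319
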